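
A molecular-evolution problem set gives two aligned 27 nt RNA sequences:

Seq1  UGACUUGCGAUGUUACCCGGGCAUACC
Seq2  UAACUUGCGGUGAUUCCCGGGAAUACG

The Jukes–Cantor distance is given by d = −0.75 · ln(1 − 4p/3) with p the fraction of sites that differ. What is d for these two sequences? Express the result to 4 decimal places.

The sequences differ at positions 2 (G/A), 10 (A/G), 13 (U/A), 15 (A/U), 22 (C/A), 27 (C/G).
p = 6/27 = 0.222222.
d = −0.75 · ln(1 − (4/3)·0.222222) = −0.75 · ln(0.703704) = −0.75 · (-0.351397) = 0.2635.

0.2635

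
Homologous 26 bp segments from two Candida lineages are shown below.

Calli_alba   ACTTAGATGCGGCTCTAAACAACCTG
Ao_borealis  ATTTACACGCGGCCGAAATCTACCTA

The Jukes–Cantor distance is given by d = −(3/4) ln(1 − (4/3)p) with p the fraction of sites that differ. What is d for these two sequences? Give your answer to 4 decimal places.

Mismatches occur at site 2 (C→T), site 6 (G→C), site 8 (T→C), site 14 (T→C), site 15 (C→G), site 16 (T→A), site 19 (A→T), site 21 (A→T), site 26 (G→A).
p = 9/26 = 0.346154.
d = −0.75 · ln(1 − (4/3)·0.346154) = −0.75 · ln(0.538461) = −0.75 · (-0.619040) = 0.4643.

0.4643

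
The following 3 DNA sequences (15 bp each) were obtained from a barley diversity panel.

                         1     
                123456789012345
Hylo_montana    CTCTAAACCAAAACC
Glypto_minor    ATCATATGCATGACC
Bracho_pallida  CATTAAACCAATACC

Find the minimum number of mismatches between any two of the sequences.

3

Pairwise Hamming distances:
  Hylo_montana vs Glypto_minor: 7
  Hylo_montana vs Bracho_pallida: 3
  Glypto_minor vs Bracho_pallida: 9
The smallest is 3, between Hylo_montana and Bracho_pallida.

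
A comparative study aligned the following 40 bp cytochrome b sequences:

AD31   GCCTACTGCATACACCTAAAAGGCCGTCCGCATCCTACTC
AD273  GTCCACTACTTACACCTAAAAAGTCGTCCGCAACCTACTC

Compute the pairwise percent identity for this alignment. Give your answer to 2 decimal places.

82.50%

Differing sites — 2:C/T; 4:T/C; 8:G/A; 10:A/T; 22:G/A; 24:C/T; 33:T/A.
33 of the 40 sites match, so the percent identity is 33/40 × 100 = 82.50%.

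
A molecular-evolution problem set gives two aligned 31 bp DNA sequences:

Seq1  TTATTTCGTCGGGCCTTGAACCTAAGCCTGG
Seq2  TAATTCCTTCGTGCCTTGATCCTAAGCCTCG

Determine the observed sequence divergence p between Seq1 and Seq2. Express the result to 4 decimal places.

0.1935

Mismatches occur at site 2 (T→A), site 6 (T→C), site 8 (G→T), site 12 (G→T), site 20 (A→T), site 30 (G→C).
There are 6 differences over 31 sites, so p = 6/31 = 0.1935.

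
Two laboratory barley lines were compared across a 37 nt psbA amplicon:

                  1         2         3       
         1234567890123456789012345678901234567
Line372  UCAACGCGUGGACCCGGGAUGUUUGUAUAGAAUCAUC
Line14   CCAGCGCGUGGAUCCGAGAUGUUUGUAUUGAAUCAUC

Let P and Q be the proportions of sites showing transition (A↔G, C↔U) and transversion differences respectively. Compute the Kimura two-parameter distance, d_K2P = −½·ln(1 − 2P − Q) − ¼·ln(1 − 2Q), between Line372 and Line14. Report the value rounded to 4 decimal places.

The sequences differ at positions 1 (U/C, transition), 4 (A/G, transition), 13 (C/U, transition), 17 (G/A, transition), 29 (A/U, transversion).
Of the 5 differences, 4 transitions and 1 transversion over 37 sites: P = 4/37 = 0.108108, Q = 1/37 = 0.027027.
d = −0.5·ln(0.756757) − 0.25·ln(0.945946) = −0.5·(-0.278713) − 0.25·(-0.055570) = 0.1532.

0.1532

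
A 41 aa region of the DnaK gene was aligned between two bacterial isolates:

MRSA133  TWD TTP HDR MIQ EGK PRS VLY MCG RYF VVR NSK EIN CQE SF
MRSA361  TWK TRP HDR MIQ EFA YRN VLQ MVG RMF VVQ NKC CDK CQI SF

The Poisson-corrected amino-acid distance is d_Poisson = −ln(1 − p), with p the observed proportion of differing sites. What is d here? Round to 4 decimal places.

Differing sites — 3:D/K; 5:T/R; 14:G/F; 15:K/A; 16:P/Y; 18:S/N; 21:Y/Q; 23:C/V; 26:Y/M; 30:R/Q; 32:S/K; 33:K/C; 34:E/C; 35:I/D; 36:N/K; 39:E/I.
p = 16/41 = 0.390244.
d = −ln(1 − 0.390244) = −ln(0.609756) = 0.4947.

0.4947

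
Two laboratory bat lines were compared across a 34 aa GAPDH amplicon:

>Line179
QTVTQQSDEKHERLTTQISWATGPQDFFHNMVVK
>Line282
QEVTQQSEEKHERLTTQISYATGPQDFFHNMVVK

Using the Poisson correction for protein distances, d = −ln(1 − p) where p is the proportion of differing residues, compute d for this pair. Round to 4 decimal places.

The sequences differ at positions 2 (T/E), 8 (D/E), 20 (W/Y).
p = 3/34 = 0.088235.
d = −ln(1 − 0.088235) = −ln(0.911765) = 0.0924.

0.0924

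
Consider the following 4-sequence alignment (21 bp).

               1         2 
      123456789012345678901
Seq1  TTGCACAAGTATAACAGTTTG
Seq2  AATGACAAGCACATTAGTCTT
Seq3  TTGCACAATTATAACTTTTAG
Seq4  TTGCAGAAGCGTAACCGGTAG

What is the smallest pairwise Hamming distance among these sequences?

Pairwise Hamming distances:
  Seq1 vs Seq2: 10
  Seq1 vs Seq3: 4
  Seq1 vs Seq4: 6
  Seq2 vs Seq3: 14
  Seq2 vs Seq4: 14
  Seq3 vs Seq4: 7
The smallest is 4, between Seq1 and Seq3.

4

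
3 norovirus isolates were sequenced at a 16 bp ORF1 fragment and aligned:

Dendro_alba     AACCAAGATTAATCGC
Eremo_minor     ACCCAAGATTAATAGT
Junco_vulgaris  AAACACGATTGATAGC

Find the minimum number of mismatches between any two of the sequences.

3

Pairwise Hamming distances:
  Dendro_alba vs Eremo_minor: 3
  Dendro_alba vs Junco_vulgaris: 4
  Eremo_minor vs Junco_vulgaris: 5
The smallest is 3, between Dendro_alba and Eremo_minor.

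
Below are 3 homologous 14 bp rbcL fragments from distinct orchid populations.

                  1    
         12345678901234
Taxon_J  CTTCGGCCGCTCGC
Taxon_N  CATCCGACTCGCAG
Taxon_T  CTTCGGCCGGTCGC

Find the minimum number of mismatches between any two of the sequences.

Pairwise Hamming distances:
  Taxon_J vs Taxon_N: 7
  Taxon_J vs Taxon_T: 1
  Taxon_N vs Taxon_T: 8
The smallest is 1, between Taxon_J and Taxon_T.

1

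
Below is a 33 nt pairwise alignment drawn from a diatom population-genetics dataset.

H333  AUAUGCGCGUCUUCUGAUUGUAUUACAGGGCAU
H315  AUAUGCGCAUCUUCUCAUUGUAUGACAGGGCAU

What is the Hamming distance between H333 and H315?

3

Mismatches occur at site 9 (G/A), site 16 (G/C), site 24 (U/G).
That gives 3 mismatches out of 33 aligned sites, so the Hamming distance is 3.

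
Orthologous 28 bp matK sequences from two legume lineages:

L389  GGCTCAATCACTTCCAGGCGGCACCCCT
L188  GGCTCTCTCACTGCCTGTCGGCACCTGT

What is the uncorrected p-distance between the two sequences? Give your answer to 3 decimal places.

0.250

Mismatches occur at site 6 (A→T), site 7 (A→C), site 13 (T→G), site 16 (A→T), site 18 (G→T), site 26 (C→T), site 27 (C→G).
There are 7 differences over 28 sites, so p = 7/28 = 0.250.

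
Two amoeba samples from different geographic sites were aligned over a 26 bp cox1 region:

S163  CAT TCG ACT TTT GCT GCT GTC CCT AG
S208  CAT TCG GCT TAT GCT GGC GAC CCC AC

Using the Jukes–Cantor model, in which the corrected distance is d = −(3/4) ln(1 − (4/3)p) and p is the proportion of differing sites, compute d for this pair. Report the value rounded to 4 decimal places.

Differing sites — 7:A/G; 11:T/A; 17:C/G; 18:T/C; 20:T/A; 24:T/C; 26:G/C.
p = 7/26 = 0.269231.
d = −0.75 · ln(1 − (4/3)·0.269231) = −0.75 · ln(0.641025) = −0.75 · (-0.444687) = 0.3335.

0.3335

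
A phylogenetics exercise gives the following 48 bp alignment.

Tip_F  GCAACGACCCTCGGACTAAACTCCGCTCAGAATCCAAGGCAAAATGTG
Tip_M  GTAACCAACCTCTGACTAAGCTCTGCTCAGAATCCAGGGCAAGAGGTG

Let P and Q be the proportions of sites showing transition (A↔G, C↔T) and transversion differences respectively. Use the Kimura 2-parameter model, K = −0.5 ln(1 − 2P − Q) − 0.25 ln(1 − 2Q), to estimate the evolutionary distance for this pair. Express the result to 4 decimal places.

0.2180

Differing sites — 2:C/T (Ti); 6:G/C (Tv); 8:C/A (Tv); 13:G/T (Tv); 20:A/G (Ti); 24:C/T (Ti); 37:A/G (Ti); 43:A/G (Ti); 45:T/G (Tv).
Of the 9 differences, 5 transitions and 4 transversions over 48 sites: P = 5/48 = 0.104167, Q = 4/48 = 0.083333.
d = −0.5·ln(0.708333) − 0.25·ln(0.833334) = −0.5·(-0.344841) − 0.25·(-0.182321) = 0.2180.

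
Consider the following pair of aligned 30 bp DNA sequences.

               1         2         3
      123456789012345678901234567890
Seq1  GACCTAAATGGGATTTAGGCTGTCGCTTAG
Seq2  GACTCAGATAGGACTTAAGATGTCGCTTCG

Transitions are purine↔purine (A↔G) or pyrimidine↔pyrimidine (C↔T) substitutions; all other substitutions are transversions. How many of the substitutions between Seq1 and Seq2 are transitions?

Mismatches occur at site 4 (C→T, transition), site 5 (T→C, transition), site 7 (A→G, transition), site 10 (G→A, transition), site 14 (T→C, transition), site 18 (G→A, transition), site 20 (C→A, transversion), site 29 (A→C, transversion).
Of the 8 differences, 6 transitions and 2 transversions, so the answer is 6.

6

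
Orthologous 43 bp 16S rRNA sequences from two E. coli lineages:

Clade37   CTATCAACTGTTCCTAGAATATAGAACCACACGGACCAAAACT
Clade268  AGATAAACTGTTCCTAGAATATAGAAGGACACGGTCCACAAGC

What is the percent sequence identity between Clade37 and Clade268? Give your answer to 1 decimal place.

Differing sites — 1:C/A; 2:T/G; 5:C/A; 27:C/G; 28:C/G; 35:A/T; 39:A/C; 42:C/G; 43:T/C.
34 of the 43 sites match, so the percent identity is 34/43 × 100 = 79.1%.

79.1%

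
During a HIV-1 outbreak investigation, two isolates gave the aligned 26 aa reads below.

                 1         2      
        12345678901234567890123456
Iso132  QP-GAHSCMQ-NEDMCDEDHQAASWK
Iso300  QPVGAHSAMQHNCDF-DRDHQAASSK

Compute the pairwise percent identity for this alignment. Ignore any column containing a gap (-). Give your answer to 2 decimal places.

78.26%

Excluding the 3 gap columns leaves 23 comparable sites.
The sequences differ at positions 8 (C/A), 13 (E/C), 15 (M/F), 18 (E/R), 25 (W/S).
18 of the 23 comparable sites match, so the percent identity is 18/23 × 100 = 78.26%.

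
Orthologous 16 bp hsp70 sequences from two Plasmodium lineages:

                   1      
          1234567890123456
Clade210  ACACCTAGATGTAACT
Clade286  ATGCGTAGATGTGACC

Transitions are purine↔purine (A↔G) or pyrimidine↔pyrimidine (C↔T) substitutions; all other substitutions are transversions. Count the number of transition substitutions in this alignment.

Mismatches occur at site 2 (C/T, transition), site 3 (A/G, transition), site 5 (C/G, transversion), site 13 (A/G, transition), site 16 (T/C, transition).
Of the 5 differences, 4 transitions and 1 transversion, so the answer is 4.

4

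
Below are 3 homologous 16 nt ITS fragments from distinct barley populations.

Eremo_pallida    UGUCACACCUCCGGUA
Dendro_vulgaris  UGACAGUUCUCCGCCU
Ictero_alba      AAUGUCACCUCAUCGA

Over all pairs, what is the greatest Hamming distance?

12

Pairwise Hamming distances:
  Eremo_pallida vs Dendro_vulgaris: 7
  Eremo_pallida vs Ictero_alba: 8
  Dendro_vulgaris vs Ictero_alba: 12
The largest is 12, between Dendro_vulgaris and Ictero_alba.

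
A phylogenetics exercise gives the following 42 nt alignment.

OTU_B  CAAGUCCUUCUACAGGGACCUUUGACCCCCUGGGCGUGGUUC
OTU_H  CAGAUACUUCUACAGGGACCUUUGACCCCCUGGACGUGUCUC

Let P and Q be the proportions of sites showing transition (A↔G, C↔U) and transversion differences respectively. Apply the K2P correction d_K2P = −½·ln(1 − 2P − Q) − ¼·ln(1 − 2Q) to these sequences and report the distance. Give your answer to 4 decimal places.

0.1610

Mismatches occur at site 3 (A→G, transition), site 4 (G→A, transition), site 6 (C→A, transversion), site 34 (G→A, transition), site 39 (G→U, transversion), site 40 (U→C, transition).
Of the 6 differences, 4 transitions and 2 transversions over 42 sites: P = 4/42 = 0.095238, Q = 2/42 = 0.047619.
d = −0.5·ln(0.761905) − 0.25·ln(0.904762) = −0.5·(-0.271933) − 0.25·(-0.100083) = 0.1610.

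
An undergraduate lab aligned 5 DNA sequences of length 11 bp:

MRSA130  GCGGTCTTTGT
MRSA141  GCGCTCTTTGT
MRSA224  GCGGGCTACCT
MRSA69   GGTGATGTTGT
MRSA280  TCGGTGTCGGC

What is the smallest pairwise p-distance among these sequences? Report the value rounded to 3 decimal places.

Pairwise Hamming distances:
  MRSA130 vs MRSA141: 1
  MRSA130 vs MRSA224: 4
  MRSA130 vs MRSA69: 5
  MRSA130 vs MRSA280: 5
  MRSA141 vs MRSA224: 5
  MRSA141 vs MRSA69: 6
  MRSA141 vs MRSA280: 6
  MRSA224 vs MRSA69: 8
  MRSA224 vs MRSA280: 7
  MRSA69 vs MRSA280: 9
The smallest is 1 mismatch, between MRSA130 and MRSA141; p = 1/11 = 0.091.

0.091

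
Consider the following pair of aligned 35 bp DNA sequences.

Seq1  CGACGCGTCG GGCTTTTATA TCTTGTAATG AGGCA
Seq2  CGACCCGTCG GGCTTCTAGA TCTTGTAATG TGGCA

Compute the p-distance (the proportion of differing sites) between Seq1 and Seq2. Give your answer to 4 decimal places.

The sequences differ at positions 5 (G/C), 16 (T/C), 19 (T/G), 31 (A/T).
There are 4 differences over 35 sites, so p = 4/35 = 0.1143.

0.1143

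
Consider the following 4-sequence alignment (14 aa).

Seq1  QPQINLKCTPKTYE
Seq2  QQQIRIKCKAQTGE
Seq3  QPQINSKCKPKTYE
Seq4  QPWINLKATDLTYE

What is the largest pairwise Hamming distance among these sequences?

9

Pairwise Hamming distances:
  Seq1 vs Seq2: 7
  Seq1 vs Seq3: 2
  Seq1 vs Seq4: 4
  Seq2 vs Seq3: 6
  Seq2 vs Seq4: 9
  Seq3 vs Seq4: 6
The largest is 9, between Seq2 and Seq4.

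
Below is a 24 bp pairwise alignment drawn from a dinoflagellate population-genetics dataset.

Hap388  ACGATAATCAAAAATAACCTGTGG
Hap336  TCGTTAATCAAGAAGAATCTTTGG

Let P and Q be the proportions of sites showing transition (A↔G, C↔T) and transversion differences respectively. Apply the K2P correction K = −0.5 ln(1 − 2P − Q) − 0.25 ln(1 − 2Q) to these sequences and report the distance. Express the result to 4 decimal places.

The sequences differ at positions 1 (A/T, transversion), 4 (A/T, transversion), 12 (A/G, transition), 15 (T/G, transversion), 18 (C/T, transition), 21 (G/T, transversion).
Of the 6 differences, 2 transitions and 4 transversions over 24 sites: P = 2/24 = 0.083333, Q = 4/24 = 0.166667.
d = −0.5·ln(0.666667) − 0.25·ln(0.666666) = −0.5·(-0.405465) − 0.25·(-0.405466) = 0.3041.

0.3041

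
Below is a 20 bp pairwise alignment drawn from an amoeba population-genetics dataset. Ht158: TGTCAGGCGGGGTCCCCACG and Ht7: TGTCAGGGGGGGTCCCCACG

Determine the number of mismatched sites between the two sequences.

1

A single mismatch occurs at site 8 (C/G).
That gives 1 mismatch out of 20 aligned sites, so the Hamming distance is 1.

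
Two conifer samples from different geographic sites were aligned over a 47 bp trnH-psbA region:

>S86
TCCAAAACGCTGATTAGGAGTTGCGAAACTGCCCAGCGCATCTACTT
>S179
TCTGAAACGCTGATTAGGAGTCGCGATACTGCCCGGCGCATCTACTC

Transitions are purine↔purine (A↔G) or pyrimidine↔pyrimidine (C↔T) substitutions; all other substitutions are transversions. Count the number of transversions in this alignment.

Mismatches occur at site 3 (C→T, transition), site 4 (A→G, transition), site 22 (T→C, transition), site 27 (A→T, transversion), site 35 (A→G, transition), site 47 (T→C, transition).
Of the 6 differences, 5 transitions and 1 transversion, so the answer is 1.

1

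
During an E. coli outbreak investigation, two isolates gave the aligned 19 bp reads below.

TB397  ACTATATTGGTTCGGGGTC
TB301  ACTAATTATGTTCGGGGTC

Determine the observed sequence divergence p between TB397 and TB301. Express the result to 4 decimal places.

The sequences differ at positions 5 (T/A), 6 (A/T), 8 (T/A), 9 (G/T).
There are 4 differences over 19 sites, so p = 4/19 = 0.2105.

0.2105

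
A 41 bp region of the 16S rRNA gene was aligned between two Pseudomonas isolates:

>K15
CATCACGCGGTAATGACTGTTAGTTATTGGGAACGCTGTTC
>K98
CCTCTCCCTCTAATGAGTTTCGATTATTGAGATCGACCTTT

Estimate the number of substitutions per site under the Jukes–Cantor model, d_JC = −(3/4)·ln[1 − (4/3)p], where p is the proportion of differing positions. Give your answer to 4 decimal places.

The sequences differ at positions 2 (A/C), 5 (A/T), 7 (G/C), 9 (G/T), 10 (G/C), 17 (C/G), 19 (G/T), 21 (T/C), 22 (A/G), 23 (G/A), 30 (G/A), 33 (A/T), 36 (C/A), 37 (T/C), 38 (G/C), 41 (C/T).
p = 16/41 = 0.390244.
d = −0.75 · ln(1 − (4/3)·0.390244) = −0.75 · ln(0.479675) = −0.75 · (-0.734646) = 0.5510.

0.5510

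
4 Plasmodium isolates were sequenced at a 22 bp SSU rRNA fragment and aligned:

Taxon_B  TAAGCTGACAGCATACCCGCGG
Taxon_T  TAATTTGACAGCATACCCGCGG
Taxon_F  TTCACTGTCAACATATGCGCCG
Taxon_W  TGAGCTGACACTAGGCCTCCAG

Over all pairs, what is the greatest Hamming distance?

13

Pairwise Hamming distances:
  Taxon_B vs Taxon_T: 2
  Taxon_B vs Taxon_F: 8
  Taxon_B vs Taxon_W: 8
  Taxon_T vs Taxon_F: 9
  Taxon_T vs Taxon_W: 10
  Taxon_F vs Taxon_W: 13
The largest is 13, between Taxon_F and Taxon_W.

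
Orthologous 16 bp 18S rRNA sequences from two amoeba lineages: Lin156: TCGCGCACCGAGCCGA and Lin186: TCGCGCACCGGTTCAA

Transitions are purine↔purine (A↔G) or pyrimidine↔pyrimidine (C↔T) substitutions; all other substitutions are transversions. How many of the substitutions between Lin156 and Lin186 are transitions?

The sequences differ at positions 11 (A/G, transition), 12 (G/T, transversion), 13 (C/T, transition), 15 (G/A, transition).
Of the 4 differences, 3 transitions and 1 transversion, so the answer is 3.

3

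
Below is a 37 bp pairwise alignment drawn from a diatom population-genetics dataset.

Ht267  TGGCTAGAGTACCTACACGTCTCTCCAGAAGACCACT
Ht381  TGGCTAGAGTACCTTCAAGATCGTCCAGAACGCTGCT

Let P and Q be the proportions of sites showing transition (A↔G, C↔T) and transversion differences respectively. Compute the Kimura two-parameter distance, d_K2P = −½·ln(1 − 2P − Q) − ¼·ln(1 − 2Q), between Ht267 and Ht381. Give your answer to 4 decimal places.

The sequences differ at positions 15 (A/T, transversion), 18 (C/A, transversion), 20 (T/A, transversion), 21 (C/T, transition), 22 (T/C, transition), 23 (C/G, transversion), 31 (G/C, transversion), 32 (A/G, transition), 34 (C/T, transition), 35 (A/G, transition).
Of the 10 differences, 5 transitions and 5 transversions over 37 sites: P = 5/37 = 0.135135, Q = 5/37 = 0.135135.
d = −0.5·ln(0.594595) − 0.25·ln(0.729730) = −0.5·(-0.519875) − 0.25·(-0.315081) = 0.3387.

0.3387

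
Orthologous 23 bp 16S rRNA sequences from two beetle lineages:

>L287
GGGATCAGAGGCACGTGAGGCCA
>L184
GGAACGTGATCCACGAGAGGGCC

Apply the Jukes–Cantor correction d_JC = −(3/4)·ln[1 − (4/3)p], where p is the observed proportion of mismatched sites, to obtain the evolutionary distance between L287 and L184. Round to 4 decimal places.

The sequences differ at positions 3 (G/A), 5 (T/C), 6 (C/G), 7 (A/T), 10 (G/T), 11 (G/C), 16 (T/A), 21 (C/G), 23 (A/C).
p = 9/23 = 0.391304.
d = −0.75 · ln(1 − (4/3)·0.391304) = −0.75 · ln(0.478261) = −0.75 · (-0.737599) = 0.5532.

0.5532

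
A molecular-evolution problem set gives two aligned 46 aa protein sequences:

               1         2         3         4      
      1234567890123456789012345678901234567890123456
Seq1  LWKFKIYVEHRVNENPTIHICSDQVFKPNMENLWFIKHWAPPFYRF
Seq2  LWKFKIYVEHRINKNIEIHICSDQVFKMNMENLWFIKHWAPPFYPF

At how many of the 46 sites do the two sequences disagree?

Differing sites — 12:V/I; 14:E/K; 16:P/I; 17:T/E; 28:P/M; 45:R/P.
That gives 6 mismatches out of 46 aligned sites, so the Hamming distance is 6.

6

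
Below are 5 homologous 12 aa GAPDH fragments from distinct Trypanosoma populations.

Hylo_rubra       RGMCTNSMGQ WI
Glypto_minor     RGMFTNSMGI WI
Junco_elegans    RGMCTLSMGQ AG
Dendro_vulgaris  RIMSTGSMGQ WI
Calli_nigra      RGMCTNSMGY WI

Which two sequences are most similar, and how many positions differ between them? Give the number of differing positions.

1

Pairwise Hamming distances:
  Hylo_rubra vs Glypto_minor: 2
  Hylo_rubra vs Junco_elegans: 3
  Hylo_rubra vs Dendro_vulgaris: 3
  Hylo_rubra vs Calli_nigra: 1
  Glypto_minor vs Junco_elegans: 5
  Glypto_minor vs Dendro_vulgaris: 4
  Glypto_minor vs Calli_nigra: 2
  Junco_elegans vs Dendro_vulgaris: 5
  Junco_elegans vs Calli_nigra: 4
  Dendro_vulgaris vs Calli_nigra: 4
The smallest is 1, between Hylo_rubra and Calli_nigra.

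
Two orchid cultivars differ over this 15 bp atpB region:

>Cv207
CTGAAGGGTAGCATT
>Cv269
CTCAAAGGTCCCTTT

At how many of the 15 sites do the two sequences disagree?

5

The sequences differ at positions 3 (G/C), 6 (G/A), 10 (A/C), 11 (G/C), 13 (A/T).
That gives 5 mismatches out of 15 aligned sites, so the Hamming distance is 5.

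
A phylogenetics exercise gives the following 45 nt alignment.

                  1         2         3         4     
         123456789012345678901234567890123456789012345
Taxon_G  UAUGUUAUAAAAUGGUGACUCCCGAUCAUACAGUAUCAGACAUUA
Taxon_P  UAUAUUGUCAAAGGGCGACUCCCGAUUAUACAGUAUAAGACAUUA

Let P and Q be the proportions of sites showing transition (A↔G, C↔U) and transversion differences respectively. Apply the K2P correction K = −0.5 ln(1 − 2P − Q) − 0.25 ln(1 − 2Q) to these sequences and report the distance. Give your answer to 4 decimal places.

Mismatches occur at site 4 (G↔A, transition), site 7 (A↔G, transition), site 9 (A↔C, transversion), site 13 (U↔G, transversion), site 16 (U↔C, transition), site 27 (C↔U, transition), site 37 (C↔A, transversion).
Of the 7 differences, 4 transitions and 3 transversions over 45 sites: P = 4/45 = 0.088889, Q = 3/45 = 0.066667.
d = −0.5·ln(0.755555) − 0.25·ln(0.866666) = −0.5·(-0.280303) − 0.25·(-0.143102) = 0.1759.

0.1759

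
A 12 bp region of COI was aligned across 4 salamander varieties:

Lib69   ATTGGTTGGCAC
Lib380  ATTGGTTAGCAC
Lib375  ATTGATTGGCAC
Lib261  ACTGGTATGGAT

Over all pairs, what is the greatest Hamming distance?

6

Pairwise Hamming distances:
  Lib69 vs Lib380: 1
  Lib69 vs Lib375: 1
  Lib69 vs Lib261: 5
  Lib380 vs Lib375: 2
  Lib380 vs Lib261: 5
  Lib375 vs Lib261: 6
The largest is 6, between Lib375 and Lib261.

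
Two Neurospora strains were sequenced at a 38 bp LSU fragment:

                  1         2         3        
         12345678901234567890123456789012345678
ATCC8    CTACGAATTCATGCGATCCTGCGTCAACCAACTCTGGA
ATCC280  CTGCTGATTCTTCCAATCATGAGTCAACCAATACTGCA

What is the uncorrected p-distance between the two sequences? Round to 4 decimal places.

The sequences differ at positions 3 (A/G), 5 (G/T), 6 (A/G), 11 (A/T), 13 (G/C), 15 (G/A), 19 (C/A), 22 (C/A), 32 (C/T), 33 (T/A), 37 (G/C).
There are 11 differences over 38 sites, so p = 11/38 = 0.2895.

0.2895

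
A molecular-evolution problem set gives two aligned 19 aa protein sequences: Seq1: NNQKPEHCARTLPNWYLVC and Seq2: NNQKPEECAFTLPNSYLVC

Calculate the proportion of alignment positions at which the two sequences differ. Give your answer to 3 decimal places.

0.158

The sequences differ at positions 7 (H/E), 10 (R/F), 15 (W/S).
There are 3 differences over 19 sites, so p = 3/19 = 0.158.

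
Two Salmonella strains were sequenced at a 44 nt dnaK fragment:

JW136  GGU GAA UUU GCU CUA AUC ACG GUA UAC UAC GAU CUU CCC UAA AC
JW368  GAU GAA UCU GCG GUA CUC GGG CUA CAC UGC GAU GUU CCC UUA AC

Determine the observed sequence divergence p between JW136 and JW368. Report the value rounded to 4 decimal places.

Mismatches occur at site 2 (G↔A), site 8 (U↔C), site 12 (U↔G), site 13 (C↔G), site 16 (A↔C), site 19 (A↔G), site 20 (C↔G), site 22 (G↔C), site 25 (U↔C), site 29 (A↔G), site 34 (C↔G), site 41 (A↔U).
There are 12 differences over 44 sites, so p = 12/44 = 0.2727.

0.2727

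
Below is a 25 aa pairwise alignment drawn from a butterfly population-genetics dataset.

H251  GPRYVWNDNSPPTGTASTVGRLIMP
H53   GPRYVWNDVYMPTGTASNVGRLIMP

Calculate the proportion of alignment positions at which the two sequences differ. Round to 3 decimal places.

0.160

The sequences differ at positions 9 (N/V), 10 (S/Y), 11 (P/M), 18 (T/N).
There are 4 differences over 25 sites, so p = 4/25 = 0.160.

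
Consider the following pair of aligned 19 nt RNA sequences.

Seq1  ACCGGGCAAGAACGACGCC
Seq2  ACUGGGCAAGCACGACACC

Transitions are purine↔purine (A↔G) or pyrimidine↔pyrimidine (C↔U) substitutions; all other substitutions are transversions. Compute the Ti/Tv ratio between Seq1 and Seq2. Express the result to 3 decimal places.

2.000

Differing sites — 3:C/U (Ti); 11:A/C (Tv); 17:G/A (Ti).
Of the 3 differences, 2 transitions and 1 transversion, so Ti/Tv = 2/1 = 2.000.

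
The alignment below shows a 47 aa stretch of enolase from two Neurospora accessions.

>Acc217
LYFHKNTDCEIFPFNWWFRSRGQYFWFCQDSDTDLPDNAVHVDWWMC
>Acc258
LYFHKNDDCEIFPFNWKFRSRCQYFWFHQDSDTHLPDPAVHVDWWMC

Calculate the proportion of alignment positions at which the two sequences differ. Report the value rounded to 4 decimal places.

Differing sites — 7:T/D; 17:W/K; 22:G/C; 28:C/H; 34:D/H; 38:N/P.
There are 6 differences over 47 sites, so p = 6/47 = 0.1277.

0.1277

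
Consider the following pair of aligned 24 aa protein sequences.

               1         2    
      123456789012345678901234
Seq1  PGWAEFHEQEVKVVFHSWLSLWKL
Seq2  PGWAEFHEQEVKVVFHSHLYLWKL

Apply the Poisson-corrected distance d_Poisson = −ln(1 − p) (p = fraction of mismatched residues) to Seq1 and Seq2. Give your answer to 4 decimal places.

The sequences differ at positions 18 (W/H), 20 (S/Y).
p = 2/24 = 0.083333.
d = −ln(1 − 0.083333) = −ln(0.916667) = 0.0870.

0.0870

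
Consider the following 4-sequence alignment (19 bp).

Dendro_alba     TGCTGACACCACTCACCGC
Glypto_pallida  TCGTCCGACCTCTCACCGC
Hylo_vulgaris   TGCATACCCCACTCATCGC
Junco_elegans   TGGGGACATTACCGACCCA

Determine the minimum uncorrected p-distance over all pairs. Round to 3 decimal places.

0.211

Pairwise Hamming distances:
  Dendro_alba vs Glypto_pallida: 6
  Dendro_alba vs Hylo_vulgaris: 4
  Dendro_alba vs Junco_elegans: 8
  Glypto_pallida vs Hylo_vulgaris: 9
  Glypto_pallida vs Junco_elegans: 12
  Hylo_vulgaris vs Junco_elegans: 11
The smallest is 4 mismatches, between Dendro_alba and Hylo_vulgaris; p = 4/19 = 0.211.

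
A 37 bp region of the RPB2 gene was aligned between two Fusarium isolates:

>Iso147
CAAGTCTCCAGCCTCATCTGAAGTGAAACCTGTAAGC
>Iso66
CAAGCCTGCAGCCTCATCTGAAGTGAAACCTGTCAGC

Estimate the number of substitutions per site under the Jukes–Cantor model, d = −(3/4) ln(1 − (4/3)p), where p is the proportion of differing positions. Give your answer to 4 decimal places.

0.0858

The sequences differ at positions 5 (T/C), 8 (C/G), 34 (A/C).
p = 3/37 = 0.081081.
d = −0.75 · ln(1 − (4/3)·0.081081) = −0.75 · ln(0.891892) = −0.75 · (-0.114410) = 0.0858.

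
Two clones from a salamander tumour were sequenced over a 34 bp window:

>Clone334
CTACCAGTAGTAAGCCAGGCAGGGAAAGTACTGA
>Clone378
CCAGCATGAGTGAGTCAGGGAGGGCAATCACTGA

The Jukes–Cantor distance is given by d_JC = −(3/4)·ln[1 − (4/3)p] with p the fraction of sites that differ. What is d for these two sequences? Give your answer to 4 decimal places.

0.3734

The sequences differ at positions 2 (T/C), 4 (C/G), 7 (G/T), 8 (T/G), 12 (A/G), 15 (C/T), 20 (C/G), 25 (A/C), 28 (G/T), 29 (T/C).
p = 10/34 = 0.294118.
d = −0.75 · ln(1 − (4/3)·0.294118) = −0.75 · ln(0.607843) = −0.75 · (-0.497839) = 0.3734.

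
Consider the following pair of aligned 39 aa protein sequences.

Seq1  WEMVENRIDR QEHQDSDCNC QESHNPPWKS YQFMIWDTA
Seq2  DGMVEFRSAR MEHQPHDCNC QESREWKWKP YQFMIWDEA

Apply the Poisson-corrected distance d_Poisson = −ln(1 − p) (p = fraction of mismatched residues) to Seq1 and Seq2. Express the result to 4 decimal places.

0.4447

The sequences differ at positions 1 (W/D), 2 (E/G), 6 (N/F), 8 (I/S), 9 (D/A), 11 (Q/M), 15 (D/P), 16 (S/H), 24 (H/R), 25 (N/E), 26 (P/W), 27 (P/K), 30 (S/P), 38 (T/E).
p = 14/39 = 0.358974.
d = −ln(1 − 0.358974) = −ln(0.641026) = 0.4447.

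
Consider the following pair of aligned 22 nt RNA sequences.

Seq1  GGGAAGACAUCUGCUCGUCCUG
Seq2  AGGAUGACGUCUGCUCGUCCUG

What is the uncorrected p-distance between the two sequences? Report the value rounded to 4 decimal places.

The sequences differ at positions 1 (G/A), 5 (A/U), 9 (A/G).
There are 3 differences over 22 sites, so p = 3/22 = 0.1364.

0.1364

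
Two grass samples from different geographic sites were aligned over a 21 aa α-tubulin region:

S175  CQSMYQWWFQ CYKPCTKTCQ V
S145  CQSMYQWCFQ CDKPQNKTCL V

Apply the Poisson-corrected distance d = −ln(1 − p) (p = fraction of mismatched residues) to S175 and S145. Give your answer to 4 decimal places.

The sequences differ at positions 8 (W/C), 12 (Y/D), 15 (C/Q), 16 (T/N), 20 (Q/L).
p = 5/21 = 0.238095.
d = −ln(1 − 0.238095) = −ln(0.761905) = 0.2719.

0.2719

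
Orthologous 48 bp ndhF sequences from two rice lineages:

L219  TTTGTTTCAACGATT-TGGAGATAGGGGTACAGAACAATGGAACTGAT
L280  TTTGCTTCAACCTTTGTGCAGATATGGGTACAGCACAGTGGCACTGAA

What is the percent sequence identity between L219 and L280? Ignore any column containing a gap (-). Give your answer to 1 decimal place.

80.9%

Excluding the 1 gap column leaves 47 comparable sites.
The sequences differ at positions 5 (T/C), 12 (G/C), 13 (A/T), 19 (G/C), 25 (G/T), 34 (A/C), 38 (A/G), 42 (A/C), 48 (T/A).
38 of the 47 comparable sites match, so the percent identity is 38/47 × 100 = 80.9%.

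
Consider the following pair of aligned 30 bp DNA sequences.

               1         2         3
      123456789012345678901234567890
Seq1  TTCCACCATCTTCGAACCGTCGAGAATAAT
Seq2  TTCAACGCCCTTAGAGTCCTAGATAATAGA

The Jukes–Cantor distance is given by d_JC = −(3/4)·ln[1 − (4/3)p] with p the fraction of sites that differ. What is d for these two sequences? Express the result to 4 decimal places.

Mismatches occur at site 4 (C→A), site 7 (C→G), site 8 (A→C), site 9 (T→C), site 13 (C→A), site 16 (A→G), site 17 (C→T), site 19 (G→C), site 21 (C→A), site 24 (G→T), site 29 (A→G), site 30 (T→A).
p = 12/30 = 0.400000.
d = −0.75 · ln(1 − (4/3)·0.400000) = −0.75 · ln(0.466667) = −0.75 · (-0.762139) = 0.5716.

0.5716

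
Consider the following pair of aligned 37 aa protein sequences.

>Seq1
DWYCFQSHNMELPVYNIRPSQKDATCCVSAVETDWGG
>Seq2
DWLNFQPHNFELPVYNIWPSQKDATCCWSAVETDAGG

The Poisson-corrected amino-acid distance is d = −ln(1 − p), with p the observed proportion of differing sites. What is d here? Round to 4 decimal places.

Differing sites — 3:Y/L; 4:C/N; 7:S/P; 10:M/F; 18:R/W; 28:V/W; 35:W/A.
p = 7/37 = 0.189189.
d = −ln(1 − 0.189189) = −ln(0.810811) = 0.2097.

0.2097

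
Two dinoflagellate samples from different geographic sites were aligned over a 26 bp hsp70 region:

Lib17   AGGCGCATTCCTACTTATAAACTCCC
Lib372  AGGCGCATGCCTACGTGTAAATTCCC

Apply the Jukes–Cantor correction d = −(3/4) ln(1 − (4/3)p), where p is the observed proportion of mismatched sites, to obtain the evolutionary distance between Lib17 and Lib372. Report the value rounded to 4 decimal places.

0.1722

Differing sites — 9:T/G; 15:T/G; 17:A/G; 22:C/T.
p = 4/26 = 0.153846.
d = −0.75 · ln(1 − (4/3)·0.153846) = −0.75 · ln(0.794872) = −0.75 · (-0.229574) = 0.1722.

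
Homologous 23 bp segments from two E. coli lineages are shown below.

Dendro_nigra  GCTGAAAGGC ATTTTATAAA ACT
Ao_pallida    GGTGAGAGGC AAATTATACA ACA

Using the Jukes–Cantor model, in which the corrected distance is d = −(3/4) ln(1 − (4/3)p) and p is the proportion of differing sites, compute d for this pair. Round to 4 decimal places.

The sequences differ at positions 2 (C/G), 6 (A/G), 12 (T/A), 13 (T/A), 19 (A/C), 23 (T/A).
p = 6/23 = 0.260870.
d = −0.75 · ln(1 − (4/3)·0.260870) = −0.75 · ln(0.652173) = −0.75 · (-0.427445) = 0.3206.

0.3206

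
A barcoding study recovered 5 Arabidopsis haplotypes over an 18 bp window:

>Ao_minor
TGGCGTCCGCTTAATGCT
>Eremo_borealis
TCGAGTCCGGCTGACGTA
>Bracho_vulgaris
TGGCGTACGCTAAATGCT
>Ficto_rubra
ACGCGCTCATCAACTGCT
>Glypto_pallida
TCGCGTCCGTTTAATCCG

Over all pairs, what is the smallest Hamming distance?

Pairwise Hamming distances:
  Ao_minor vs Eremo_borealis: 8
  Ao_minor vs Bracho_vulgaris: 2
  Ao_minor vs Ficto_rubra: 9
  Ao_minor vs Glypto_pallida: 4
  Eremo_borealis vs Bracho_vulgaris: 10
  Eremo_borealis vs Ficto_rubra: 12
  Eremo_borealis vs Glypto_pallida: 8
  Bracho_vulgaris vs Ficto_rubra: 8
  Bracho_vulgaris vs Glypto_pallida: 6
  Ficto_rubra vs Glypto_pallida: 9
The smallest is 2, between Ao_minor and Bracho_vulgaris.

2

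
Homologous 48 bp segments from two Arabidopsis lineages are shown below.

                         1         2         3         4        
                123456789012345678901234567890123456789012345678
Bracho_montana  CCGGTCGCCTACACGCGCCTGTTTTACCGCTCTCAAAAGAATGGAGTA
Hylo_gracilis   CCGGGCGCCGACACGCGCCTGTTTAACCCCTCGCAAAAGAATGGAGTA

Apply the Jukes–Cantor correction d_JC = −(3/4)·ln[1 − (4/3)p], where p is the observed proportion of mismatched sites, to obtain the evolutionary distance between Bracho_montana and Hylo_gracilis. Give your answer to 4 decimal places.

Mismatches occur at site 5 (T↔G), site 10 (T↔G), site 25 (T↔A), site 29 (G↔C), site 33 (T↔G).
p = 5/48 = 0.104167.
d = −0.75 · ln(1 − (4/3)·0.104167) = −0.75 · ln(0.861111) = −0.75 · (-0.149532) = 0.1121.

0.1121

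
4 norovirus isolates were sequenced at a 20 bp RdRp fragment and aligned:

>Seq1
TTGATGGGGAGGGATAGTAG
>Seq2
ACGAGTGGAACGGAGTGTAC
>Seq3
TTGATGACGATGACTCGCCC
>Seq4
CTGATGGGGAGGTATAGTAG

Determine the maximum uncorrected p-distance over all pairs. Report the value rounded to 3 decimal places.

Pairwise Hamming distances:
  Seq1 vs Seq2: 9
  Seq1 vs Seq3: 9
  Seq1 vs Seq4: 2
  Seq2 vs Seq3: 14
  Seq2 vs Seq4: 10
  Seq3 vs Seq4: 10
The largest is 14 mismatches, between Seq2 and Seq3; p = 14/20 = 0.700.

0.700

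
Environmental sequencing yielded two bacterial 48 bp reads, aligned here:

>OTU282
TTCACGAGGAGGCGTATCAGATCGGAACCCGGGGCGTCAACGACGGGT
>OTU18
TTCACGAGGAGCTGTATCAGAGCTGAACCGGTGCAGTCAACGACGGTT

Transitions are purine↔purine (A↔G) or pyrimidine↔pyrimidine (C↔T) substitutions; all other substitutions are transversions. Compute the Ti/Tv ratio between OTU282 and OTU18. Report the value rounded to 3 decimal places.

0.125

Mismatches occur at site 12 (G→C, transversion), site 13 (C→T, transition), site 22 (T→G, transversion), site 24 (G→T, transversion), site 30 (C→G, transversion), site 32 (G→T, transversion), site 34 (G→C, transversion), site 35 (C→A, transversion), site 47 (G→T, transversion).
Of the 9 differences, 1 transition and 8 transversions, so Ti/Tv = 1/8 = 0.125.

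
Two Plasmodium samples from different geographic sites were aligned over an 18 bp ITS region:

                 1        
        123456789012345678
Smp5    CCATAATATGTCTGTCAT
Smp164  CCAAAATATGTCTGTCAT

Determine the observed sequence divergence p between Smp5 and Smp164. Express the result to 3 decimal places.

0.056

Differing sites — 4:T/A.
There are 1 differences over 18 sites, so p = 1/18 = 0.056.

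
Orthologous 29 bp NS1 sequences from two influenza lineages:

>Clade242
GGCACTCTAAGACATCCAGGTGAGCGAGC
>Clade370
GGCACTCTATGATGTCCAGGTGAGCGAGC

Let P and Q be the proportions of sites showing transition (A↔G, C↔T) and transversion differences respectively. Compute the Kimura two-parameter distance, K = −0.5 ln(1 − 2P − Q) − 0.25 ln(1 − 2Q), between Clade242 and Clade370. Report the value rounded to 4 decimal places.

0.1125

The sequences differ at positions 10 (A/T, transversion), 13 (C/T, transition), 14 (A/G, transition).
Of the 3 differences, 2 transitions and 1 transversion over 29 sites: P = 2/29 = 0.068966, Q = 1/29 = 0.034483.
d = −0.5·ln(0.827585) − 0.25·ln(0.931034) = −0.5·(-0.189243) − 0.25·(-0.071459) = 0.1125.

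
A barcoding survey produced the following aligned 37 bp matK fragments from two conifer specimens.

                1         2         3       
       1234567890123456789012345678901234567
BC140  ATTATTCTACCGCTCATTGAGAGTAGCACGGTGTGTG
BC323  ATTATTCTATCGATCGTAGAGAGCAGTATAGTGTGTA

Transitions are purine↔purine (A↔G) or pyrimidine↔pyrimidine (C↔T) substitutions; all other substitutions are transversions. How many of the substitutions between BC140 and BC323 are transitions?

Differing sites — 10:C/T (Ti); 13:C/A (Tv); 16:A/G (Ti); 18:T/A (Tv); 24:T/C (Ti); 27:C/T (Ti); 29:C/T (Ti); 30:G/A (Ti); 37:G/A (Ti).
Of the 9 differences, 7 transitions and 2 transversions, so the answer is 7.

7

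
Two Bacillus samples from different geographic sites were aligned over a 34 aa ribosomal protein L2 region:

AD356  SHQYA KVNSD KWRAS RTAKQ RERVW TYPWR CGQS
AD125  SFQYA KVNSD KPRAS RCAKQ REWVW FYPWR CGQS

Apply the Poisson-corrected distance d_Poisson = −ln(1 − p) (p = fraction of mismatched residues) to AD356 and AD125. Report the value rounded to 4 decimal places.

Mismatches occur at site 2 (H/F), site 12 (W/P), site 17 (T/C), site 23 (R/W), site 26 (T/F).
p = 5/34 = 0.147059.
d = −ln(1 − 0.147059) = −ln(0.852941) = 0.1591.

0.1591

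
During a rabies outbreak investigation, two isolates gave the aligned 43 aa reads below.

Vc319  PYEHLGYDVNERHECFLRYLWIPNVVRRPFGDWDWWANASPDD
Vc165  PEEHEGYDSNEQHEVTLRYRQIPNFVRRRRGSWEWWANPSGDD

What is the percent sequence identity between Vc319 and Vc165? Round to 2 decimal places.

Differing sites — 2:Y/E; 5:L/E; 9:V/S; 12:R/Q; 15:C/V; 16:F/T; 20:L/R; 21:W/Q; 25:V/F; 29:P/R; 30:F/R; 32:D/S; 34:D/E; 39:A/P; 41:P/G.
28 of the 43 sites match, so the percent identity is 28/43 × 100 = 65.12%.

65.12%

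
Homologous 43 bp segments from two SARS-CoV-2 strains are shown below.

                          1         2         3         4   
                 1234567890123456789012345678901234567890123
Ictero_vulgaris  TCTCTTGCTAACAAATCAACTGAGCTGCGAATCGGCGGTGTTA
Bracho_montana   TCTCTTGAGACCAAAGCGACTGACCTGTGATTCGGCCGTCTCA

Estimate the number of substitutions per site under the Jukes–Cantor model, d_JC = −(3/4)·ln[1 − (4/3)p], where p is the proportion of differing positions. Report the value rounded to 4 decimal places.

0.3129

The sequences differ at positions 8 (C/A), 9 (T/G), 11 (A/C), 16 (T/G), 18 (A/G), 24 (G/C), 28 (C/T), 31 (A/T), 37 (G/C), 40 (G/C), 42 (T/C).
p = 11/43 = 0.255814.
d = −0.75 · ln(1 − (4/3)·0.255814) = −0.75 · ln(0.658915) = −0.75 · (-0.417161) = 0.3129.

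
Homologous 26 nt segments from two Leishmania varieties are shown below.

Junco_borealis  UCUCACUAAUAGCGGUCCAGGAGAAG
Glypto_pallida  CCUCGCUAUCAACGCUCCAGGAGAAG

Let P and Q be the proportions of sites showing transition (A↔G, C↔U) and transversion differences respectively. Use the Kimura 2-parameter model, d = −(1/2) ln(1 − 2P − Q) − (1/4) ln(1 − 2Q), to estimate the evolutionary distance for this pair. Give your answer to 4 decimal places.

0.2845

The sequences differ at positions 1 (U/C, transition), 5 (A/G, transition), 9 (A/U, transversion), 10 (U/C, transition), 12 (G/A, transition), 15 (G/C, transversion).
Of the 6 differences, 4 transitions and 2 transversions over 26 sites: P = 4/26 = 0.153846, Q = 2/26 = 0.076923.
d = −0.5·ln(0.615385) − 0.25·ln(0.846154) = −0.5·(-0.485507) − 0.25·(-0.167054) = 0.2845.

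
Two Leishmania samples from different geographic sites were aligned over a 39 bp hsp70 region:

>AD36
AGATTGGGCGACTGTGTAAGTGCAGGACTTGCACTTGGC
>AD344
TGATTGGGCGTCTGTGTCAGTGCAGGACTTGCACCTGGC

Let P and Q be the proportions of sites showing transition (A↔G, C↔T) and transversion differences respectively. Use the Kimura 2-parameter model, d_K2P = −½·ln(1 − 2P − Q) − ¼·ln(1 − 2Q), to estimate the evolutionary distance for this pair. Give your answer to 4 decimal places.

0.1104

Mismatches occur at site 1 (A↔T, transversion), site 11 (A↔T, transversion), site 18 (A↔C, transversion), site 35 (T↔C, transition).
Of the 4 differences, 1 transition and 3 transversions over 39 sites: P = 1/39 = 0.025641, Q = 3/39 = 0.076923.
d = −0.5·ln(0.871795) − 0.25·ln(0.846154) = −0.5·(-0.137201) − 0.25·(-0.167054) = 0.1104.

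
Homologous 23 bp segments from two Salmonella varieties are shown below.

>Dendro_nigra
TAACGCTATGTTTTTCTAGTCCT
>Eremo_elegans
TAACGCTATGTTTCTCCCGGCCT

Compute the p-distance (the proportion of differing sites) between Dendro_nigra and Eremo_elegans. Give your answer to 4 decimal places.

The sequences differ at positions 14 (T/C), 17 (T/C), 18 (A/C), 20 (T/G).
There are 4 differences over 23 sites, so p = 4/23 = 0.1739.

0.1739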